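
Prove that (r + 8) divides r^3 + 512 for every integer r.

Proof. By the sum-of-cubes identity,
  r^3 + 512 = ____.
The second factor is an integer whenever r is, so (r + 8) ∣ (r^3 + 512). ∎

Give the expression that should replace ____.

(r + 8)(r^2 - 8r + 64)

Polynomial division of r^3 + 512 by r + 8 leaves remainder 0 and quotient r^2 - 8r + 64.
Hence r^3 + 512 = (r + 8)(r^2 - 8r + 64).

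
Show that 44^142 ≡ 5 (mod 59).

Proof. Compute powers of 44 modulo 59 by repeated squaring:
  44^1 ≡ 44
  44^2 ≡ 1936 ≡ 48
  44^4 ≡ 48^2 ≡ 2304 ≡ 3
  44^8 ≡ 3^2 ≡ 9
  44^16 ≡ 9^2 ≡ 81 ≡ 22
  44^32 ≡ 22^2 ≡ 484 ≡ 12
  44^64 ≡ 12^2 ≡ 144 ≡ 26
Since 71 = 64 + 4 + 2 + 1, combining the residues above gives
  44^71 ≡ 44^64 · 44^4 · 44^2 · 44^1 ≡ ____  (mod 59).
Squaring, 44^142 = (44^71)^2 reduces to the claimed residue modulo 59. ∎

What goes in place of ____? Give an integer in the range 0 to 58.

Multiply the listed residues: 26 · 3 · 48 · 44 = 78 → 3744 → 164736.
Reducing modulo 59: 164736 = 2792·59 + 8, so 44^71 ≡ 8.

8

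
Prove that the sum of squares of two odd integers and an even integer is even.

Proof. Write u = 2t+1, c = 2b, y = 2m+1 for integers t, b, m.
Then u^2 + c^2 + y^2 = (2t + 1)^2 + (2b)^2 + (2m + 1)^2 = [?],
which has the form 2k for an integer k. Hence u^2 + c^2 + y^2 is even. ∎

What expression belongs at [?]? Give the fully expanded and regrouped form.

2(2b^2 + 2m^2 + 2m + 2t^2 + 2t + 1)

Expanding: (2t + 1)^2 + (2b)^2 + (2m + 1)^2 = 4b^2 + 4m^2 + 4m + 4t^2 + 4t + 2.
Every term is even; pulling out the factor of 2 gives 2(2b^2 + 2m^2 + 2m + 2t^2 + 2t + 1).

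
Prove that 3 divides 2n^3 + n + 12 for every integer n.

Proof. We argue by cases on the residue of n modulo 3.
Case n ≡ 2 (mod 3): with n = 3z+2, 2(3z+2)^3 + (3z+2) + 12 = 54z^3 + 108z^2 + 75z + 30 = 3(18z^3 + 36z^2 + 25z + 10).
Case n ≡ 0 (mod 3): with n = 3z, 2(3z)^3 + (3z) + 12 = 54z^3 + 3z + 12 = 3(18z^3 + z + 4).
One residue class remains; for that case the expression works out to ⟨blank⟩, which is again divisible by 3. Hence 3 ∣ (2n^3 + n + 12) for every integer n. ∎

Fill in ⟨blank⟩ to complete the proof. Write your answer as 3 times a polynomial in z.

The residues treated are {2, 0}, so the missing case is n ≡ 1 (mod 3); write n = 3z+1.
Then 2(3z+1)^3 + (3z+1) + 12 = 54z^3 + 54z^2 + 21z + 15 = 3(18z^3 + 18z^2 + 7z + 5).

3(18z^3 + 18z^2 + 7z + 5)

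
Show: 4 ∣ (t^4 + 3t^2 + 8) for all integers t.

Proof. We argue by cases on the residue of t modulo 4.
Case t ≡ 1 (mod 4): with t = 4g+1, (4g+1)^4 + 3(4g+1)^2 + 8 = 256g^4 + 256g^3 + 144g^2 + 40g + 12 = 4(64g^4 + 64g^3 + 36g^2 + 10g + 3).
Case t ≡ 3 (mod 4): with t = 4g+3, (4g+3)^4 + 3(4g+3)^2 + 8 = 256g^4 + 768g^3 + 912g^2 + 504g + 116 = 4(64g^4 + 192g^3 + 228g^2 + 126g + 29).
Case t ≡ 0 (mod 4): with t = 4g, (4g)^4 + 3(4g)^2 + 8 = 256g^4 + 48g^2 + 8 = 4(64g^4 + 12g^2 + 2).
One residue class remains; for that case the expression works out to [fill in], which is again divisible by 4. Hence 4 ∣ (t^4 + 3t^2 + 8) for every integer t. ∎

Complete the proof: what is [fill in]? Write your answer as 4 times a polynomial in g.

Only t ≡ 2 (mod 4) is unaccounted for. Put t = 4g+2:
(4g+2)^4 + 3(4g+2)^2 + 8 expands to 256g^4 + 512g^3 + 432g^2 + 176g + 36,
and factoring out 4 leaves 4(64g^4 + 128g^3 + 108g^2 + 44g + 9).

4(64g^4 + 128g^3 + 108g^2 + 44g + 9)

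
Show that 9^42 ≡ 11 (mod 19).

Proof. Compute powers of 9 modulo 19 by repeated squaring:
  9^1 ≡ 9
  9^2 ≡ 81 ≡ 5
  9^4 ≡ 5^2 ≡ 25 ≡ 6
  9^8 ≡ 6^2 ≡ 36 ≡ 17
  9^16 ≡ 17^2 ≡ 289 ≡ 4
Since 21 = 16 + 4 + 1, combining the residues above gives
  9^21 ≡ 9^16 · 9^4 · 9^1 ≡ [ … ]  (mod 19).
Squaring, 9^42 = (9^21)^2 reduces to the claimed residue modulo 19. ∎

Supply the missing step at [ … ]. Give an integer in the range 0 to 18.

7

Multiply the listed residues: 4 · 6 · 9 = 24 → 216.
Reducing modulo 19: 216 = 11·19 + 7, so 9^21 ≡ 7.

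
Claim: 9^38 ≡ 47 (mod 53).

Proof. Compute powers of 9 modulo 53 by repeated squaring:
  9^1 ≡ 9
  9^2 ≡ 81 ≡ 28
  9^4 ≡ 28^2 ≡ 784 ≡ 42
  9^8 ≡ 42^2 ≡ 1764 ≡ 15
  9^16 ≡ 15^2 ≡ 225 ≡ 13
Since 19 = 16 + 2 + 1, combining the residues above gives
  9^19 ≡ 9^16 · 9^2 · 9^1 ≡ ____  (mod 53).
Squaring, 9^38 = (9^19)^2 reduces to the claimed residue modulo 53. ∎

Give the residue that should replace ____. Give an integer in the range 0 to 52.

43

9^16 · 9^2 · 9^1 ≡ 13 · 28 · 9 = 3276.
3276 mod 53 = 43, so 9^19 ≡ 43 (mod 53).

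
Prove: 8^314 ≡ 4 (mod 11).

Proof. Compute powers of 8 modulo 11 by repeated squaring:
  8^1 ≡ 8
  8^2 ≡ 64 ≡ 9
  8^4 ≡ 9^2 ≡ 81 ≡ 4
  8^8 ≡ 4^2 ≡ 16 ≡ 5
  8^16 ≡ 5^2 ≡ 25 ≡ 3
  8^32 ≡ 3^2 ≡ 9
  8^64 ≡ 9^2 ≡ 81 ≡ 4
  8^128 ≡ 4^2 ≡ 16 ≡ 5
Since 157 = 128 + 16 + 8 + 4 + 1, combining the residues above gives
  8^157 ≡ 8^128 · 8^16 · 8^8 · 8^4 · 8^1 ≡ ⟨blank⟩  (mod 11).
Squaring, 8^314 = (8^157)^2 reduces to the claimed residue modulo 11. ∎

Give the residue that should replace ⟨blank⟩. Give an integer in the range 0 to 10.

Multiply the listed residues: 5 · 3 · 5 · 4 · 8 = 15 → 75 → 300 → 2400.
Reducing modulo 11: 2400 = 218·11 + 2, so 8^157 ≡ 2.

2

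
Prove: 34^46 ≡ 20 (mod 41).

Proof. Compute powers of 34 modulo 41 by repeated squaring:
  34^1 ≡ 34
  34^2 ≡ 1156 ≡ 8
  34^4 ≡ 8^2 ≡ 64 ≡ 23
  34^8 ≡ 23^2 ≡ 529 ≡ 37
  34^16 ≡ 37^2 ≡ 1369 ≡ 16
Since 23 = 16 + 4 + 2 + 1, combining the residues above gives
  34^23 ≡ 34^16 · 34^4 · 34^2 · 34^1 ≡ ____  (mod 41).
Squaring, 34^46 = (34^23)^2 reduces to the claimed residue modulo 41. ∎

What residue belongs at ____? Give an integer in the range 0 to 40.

15

34^16 · 34^4 · 34^2 · 34^1 ≡ 16 · 23 · 8 · 34 = 100096.
100096 mod 41 = 15, so 34^23 ≡ 15 (mod 41).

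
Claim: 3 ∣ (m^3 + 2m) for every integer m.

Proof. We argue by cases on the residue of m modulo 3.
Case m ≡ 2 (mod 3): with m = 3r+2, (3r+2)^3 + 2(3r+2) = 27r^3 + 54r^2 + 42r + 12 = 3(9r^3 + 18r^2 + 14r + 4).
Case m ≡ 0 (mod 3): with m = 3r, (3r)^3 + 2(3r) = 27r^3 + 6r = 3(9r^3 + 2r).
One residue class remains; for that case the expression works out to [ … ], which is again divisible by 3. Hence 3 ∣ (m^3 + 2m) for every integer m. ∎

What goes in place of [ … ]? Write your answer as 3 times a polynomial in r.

3(9r^3 + 9r^2 + 5r + 1)

The residues treated are {2, 0}, so the missing case is m ≡ 1 (mod 3); write m = 3r+1.
Then (3r+1)^3 + 2(3r+1) = 27r^3 + 27r^2 + 15r + 3 = 3(9r^3 + 9r^2 + 5r + 1).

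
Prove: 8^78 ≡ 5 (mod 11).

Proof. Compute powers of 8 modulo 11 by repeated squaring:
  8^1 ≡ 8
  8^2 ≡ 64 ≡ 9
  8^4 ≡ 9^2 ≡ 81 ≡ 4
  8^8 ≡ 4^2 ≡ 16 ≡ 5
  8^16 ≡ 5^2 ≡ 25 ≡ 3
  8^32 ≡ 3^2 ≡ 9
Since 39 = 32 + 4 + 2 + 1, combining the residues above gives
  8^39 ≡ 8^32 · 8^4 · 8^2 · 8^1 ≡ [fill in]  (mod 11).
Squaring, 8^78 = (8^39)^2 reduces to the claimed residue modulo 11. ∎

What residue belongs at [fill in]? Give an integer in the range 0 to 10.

8^32 · 8^4 · 8^2 · 8^1 ≡ 9 · 4 · 9 · 8 = 2592.
2592 mod 11 = 7, so 8^39 ≡ 7 (mod 11).

7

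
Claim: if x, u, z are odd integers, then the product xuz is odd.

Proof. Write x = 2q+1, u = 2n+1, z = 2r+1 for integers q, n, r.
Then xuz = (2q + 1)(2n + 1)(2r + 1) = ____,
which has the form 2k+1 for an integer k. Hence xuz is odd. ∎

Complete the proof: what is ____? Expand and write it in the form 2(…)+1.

(2q + 1)(2n + 1)(2r + 1) = 8nqr + 4nq + 4nr + 2n + 4qr + 2q + 2r + 1
= 2(4nqr + 2nq + 2nr + n + 2qr + q + r) + 1.
Since 4nqr + 2nq + 2nr + n + 2qr + q + r is an integer, the product is of the form 2k+1 for an integer k.

2(4nqr + 2nq + 2nr + n + 2qr + q + r) + 1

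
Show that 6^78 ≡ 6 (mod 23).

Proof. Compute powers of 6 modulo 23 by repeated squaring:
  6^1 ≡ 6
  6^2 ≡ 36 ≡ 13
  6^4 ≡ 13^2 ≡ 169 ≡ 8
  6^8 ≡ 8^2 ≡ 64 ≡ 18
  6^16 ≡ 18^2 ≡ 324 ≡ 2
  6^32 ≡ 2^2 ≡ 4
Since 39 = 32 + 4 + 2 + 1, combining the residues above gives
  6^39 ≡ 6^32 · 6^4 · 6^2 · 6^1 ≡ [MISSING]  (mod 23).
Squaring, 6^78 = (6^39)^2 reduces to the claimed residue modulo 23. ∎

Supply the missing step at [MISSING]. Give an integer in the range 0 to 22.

6^32 · 6^4 · 6^2 · 6^1 ≡ 4 · 8 · 13 · 6 = 2496.
2496 mod 23 = 12, so 6^39 ≡ 12 (mod 23).

12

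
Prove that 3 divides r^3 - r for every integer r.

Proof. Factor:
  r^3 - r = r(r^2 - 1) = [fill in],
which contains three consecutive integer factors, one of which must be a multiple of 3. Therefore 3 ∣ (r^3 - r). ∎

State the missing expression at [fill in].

(r - 1)r(r + 1)

r(r^2 - 1) = r(r - 1)(r + 1) = (r - 1)r(r + 1).
These three factors are consecutive integers, so their product is divisible by 3.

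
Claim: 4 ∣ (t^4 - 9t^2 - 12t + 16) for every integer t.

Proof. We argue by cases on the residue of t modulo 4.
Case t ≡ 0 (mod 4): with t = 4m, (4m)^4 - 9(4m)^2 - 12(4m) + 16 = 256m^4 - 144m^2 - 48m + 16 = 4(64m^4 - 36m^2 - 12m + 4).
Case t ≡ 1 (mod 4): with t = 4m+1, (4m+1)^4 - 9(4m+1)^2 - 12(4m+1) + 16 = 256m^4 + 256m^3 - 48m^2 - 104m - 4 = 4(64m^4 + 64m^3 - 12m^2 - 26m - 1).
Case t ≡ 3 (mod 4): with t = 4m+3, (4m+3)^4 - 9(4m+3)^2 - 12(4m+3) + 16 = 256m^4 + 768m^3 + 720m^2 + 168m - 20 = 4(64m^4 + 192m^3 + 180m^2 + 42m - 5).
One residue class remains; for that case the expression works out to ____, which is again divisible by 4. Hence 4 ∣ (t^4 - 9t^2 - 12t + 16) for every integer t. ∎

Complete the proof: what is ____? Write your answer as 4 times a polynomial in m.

4(64m^4 + 128m^3 + 60m^2 - 16m - 7)

The residues treated are {0, 1, 3}, so the missing case is t ≡ 2 (mod 4); write t = 4m+2.
Then (4m+2)^4 - 9(4m+2)^2 - 12(4m+2) + 16 = 256m^4 + 512m^3 + 240m^2 - 64m - 28 = 4(64m^4 + 128m^3 + 60m^2 - 16m - 7).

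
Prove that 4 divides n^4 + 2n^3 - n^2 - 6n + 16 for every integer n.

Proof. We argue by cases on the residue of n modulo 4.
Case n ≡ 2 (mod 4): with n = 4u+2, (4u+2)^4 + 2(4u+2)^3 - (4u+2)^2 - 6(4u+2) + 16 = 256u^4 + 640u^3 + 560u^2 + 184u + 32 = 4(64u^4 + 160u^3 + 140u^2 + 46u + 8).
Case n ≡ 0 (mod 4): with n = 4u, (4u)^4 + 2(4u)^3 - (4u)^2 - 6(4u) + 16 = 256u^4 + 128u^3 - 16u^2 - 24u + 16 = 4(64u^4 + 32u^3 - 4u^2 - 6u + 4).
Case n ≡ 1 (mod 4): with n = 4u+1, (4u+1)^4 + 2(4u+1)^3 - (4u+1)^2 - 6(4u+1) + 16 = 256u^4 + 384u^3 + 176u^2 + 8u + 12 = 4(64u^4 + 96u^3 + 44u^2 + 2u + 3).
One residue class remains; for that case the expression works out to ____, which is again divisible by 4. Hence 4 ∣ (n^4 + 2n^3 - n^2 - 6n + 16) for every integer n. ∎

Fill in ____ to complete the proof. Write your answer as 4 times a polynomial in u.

4(64u^4 + 224u^3 + 284u^2 + 150u + 31)

Only n ≡ 3 (mod 4) is unaccounted for. Put n = 4u+3:
(4u+3)^4 + 2(4u+3)^3 - (4u+3)^2 - 6(4u+3) + 16 expands to 256u^4 + 896u^3 + 1136u^2 + 600u + 124,
and factoring out 4 leaves 4(64u^4 + 224u^3 + 284u^2 + 150u + 31).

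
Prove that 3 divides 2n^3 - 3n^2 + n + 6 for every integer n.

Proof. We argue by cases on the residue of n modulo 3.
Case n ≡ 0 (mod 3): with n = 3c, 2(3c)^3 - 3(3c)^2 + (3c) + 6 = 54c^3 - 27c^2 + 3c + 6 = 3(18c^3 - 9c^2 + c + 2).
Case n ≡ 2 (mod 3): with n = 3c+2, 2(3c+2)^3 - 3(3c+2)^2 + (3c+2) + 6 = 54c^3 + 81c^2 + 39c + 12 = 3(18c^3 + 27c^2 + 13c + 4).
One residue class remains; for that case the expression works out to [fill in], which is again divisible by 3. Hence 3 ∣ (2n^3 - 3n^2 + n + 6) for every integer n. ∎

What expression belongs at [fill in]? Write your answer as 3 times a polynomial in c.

Only n ≡ 1 (mod 3) is unaccounted for. Put n = 3c+1:
2(3c+1)^3 - 3(3c+1)^2 + (3c+1) + 6 expands to 54c^3 + 27c^2 + 3c + 6,
and factoring out 3 leaves 3(18c^3 + 9c^2 + c + 2).

3(18c^3 + 9c^2 + c + 2)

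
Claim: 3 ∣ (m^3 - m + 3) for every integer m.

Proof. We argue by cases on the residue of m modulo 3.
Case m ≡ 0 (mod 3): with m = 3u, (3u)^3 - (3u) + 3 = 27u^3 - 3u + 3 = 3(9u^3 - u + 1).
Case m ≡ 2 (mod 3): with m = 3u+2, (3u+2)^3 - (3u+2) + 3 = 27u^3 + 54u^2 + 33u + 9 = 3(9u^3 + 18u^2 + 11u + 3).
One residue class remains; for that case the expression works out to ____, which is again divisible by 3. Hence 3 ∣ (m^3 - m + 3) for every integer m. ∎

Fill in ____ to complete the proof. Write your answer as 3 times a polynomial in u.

3(9u^3 + 9u^2 + 2u + 1)

Only m ≡ 1 (mod 3) is unaccounted for. Put m = 3u+1:
(3u+1)^3 - (3u+1) + 3 expands to 27u^3 + 27u^2 + 6u + 3,
and factoring out 3 leaves 3(9u^3 + 9u^2 + 2u + 1).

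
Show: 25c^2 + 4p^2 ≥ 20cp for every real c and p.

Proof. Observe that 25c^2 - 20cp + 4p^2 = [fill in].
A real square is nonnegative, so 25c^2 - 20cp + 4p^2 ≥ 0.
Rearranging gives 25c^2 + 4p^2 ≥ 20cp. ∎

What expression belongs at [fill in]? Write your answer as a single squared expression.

(5c - 2p)^2

25c^2 - 20cp + 4p^2 is a perfect-square trinomial: the outer terms are (5c)^2 and (2p)^2, and the cross term is -2·5c·2p.
So 25c^2 - 20cp + 4p^2 = (5c - 2p)^2 ≥ 0.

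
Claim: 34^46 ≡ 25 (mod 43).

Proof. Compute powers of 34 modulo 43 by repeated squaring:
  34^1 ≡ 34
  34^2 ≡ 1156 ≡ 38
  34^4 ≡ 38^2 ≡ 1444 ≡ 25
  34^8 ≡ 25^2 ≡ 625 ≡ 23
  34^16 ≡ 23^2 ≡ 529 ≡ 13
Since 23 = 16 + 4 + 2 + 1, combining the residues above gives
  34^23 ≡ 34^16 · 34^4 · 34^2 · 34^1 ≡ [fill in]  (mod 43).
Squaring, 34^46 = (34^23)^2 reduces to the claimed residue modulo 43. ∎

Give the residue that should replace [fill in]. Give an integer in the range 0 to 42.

5

Multiply the listed residues: 13 · 25 · 38 · 34 = 325 → 12350 → 419900.
Reducing modulo 43: 419900 = 9765·43 + 5, so 34^23 ≡ 5.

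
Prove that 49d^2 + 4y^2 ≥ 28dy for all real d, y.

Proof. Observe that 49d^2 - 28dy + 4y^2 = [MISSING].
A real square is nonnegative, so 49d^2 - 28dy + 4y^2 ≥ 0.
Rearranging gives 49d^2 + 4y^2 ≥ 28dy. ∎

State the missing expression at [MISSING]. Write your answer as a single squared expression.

49d^2 - 28dy + 4y^2 is a perfect-square trinomial: the outer terms are (7d)^2 and (2y)^2, and the cross term is -2·7d·2y.
So 49d^2 - 28dy + 4y^2 = (7d - 2y)^2 ≥ 0.

(7d - 2y)^2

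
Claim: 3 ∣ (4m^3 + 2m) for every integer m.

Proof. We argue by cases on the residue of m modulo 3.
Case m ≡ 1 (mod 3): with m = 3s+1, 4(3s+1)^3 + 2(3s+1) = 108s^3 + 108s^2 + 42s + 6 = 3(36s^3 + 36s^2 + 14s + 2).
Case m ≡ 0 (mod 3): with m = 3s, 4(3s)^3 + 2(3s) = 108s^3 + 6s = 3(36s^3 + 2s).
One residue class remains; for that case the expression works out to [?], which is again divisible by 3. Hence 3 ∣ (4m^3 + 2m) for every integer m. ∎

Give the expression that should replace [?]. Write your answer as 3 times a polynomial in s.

3(36s^3 + 72s^2 + 50s + 12)

The residues treated are {1, 0}, so the missing case is m ≡ 2 (mod 3); write m = 3s+2.
Then 4(3s+2)^3 + 2(3s+2) = 108s^3 + 216s^2 + 150s + 36 = 3(36s^3 + 72s^2 + 50s + 12).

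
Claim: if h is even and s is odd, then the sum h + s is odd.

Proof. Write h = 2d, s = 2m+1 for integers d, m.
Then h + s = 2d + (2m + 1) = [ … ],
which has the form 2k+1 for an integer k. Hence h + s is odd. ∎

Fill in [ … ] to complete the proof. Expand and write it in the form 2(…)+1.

2(d + m) + 1

2d + (2m + 1) = 2d + 2m + 1
= 2(d + m) + 1.
Since d + m is an integer, the sum is of the form 2k+1 for an integer k.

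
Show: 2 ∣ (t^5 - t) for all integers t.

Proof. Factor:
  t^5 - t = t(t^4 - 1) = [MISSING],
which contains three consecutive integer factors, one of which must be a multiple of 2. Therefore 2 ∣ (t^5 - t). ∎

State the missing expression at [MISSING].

t^4 - 1 = (t^2 - 1)(t^2 + 1), and t^2 - 1 = (t-1)(t+1).
So t(t^4 - 1) = (t - 1)t(t + 1)(t^2 + 1).

(t - 1)t(t + 1)(t^2 + 1)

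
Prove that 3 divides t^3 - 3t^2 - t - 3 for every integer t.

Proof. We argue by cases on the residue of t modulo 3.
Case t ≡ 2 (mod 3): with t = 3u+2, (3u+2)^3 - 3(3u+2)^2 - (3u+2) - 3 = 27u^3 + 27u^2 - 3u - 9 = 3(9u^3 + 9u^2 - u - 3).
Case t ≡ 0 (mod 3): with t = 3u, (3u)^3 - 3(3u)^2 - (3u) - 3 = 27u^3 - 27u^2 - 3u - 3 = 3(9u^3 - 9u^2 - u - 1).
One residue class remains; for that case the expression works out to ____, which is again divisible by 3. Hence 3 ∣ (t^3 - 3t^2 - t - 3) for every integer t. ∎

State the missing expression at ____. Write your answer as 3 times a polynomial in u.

3(9u^3 - 4u - 2)

Only t ≡ 1 (mod 3) is unaccounted for. Put t = 3u+1:
(3u+1)^3 - 3(3u+1)^2 - (3u+1) - 3 expands to 27u^3 - 12u - 6,
and factoring out 3 leaves 3(9u^3 - 4u - 2).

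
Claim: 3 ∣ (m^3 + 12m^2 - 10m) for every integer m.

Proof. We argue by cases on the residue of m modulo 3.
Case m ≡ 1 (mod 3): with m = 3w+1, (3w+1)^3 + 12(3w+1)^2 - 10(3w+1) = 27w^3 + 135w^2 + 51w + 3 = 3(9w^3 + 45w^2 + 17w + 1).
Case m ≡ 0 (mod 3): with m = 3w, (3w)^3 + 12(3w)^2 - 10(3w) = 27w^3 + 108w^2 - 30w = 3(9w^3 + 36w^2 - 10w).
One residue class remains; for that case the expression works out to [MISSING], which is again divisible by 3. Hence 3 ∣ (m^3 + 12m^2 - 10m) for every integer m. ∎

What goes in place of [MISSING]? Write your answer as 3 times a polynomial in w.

Only m ≡ 2 (mod 3) is unaccounted for. Put m = 3w+2:
(3w+2)^3 + 12(3w+2)^2 - 10(3w+2) expands to 27w^3 + 162w^2 + 150w + 36,
and factoring out 3 leaves 3(9w^3 + 54w^2 + 50w + 12).

3(9w^3 + 54w^2 + 50w + 12)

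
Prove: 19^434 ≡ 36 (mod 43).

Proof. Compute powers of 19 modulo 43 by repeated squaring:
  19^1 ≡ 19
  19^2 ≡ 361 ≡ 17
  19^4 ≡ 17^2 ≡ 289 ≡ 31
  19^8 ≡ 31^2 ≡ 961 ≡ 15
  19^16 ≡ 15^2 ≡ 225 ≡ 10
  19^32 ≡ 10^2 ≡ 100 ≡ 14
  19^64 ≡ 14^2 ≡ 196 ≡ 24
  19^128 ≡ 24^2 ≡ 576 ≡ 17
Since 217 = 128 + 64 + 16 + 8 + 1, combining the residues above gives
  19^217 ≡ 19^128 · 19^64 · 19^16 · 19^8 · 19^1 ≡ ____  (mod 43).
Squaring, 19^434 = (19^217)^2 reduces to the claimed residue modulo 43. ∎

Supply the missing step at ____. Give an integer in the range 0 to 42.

Multiply the listed residues: 17 · 24 · 10 · 15 · 19 = 408 → 4080 → 61200 → 1162800.
Reducing modulo 43: 1162800 = 27041·43 + 37, so 19^217 ≡ 37.

37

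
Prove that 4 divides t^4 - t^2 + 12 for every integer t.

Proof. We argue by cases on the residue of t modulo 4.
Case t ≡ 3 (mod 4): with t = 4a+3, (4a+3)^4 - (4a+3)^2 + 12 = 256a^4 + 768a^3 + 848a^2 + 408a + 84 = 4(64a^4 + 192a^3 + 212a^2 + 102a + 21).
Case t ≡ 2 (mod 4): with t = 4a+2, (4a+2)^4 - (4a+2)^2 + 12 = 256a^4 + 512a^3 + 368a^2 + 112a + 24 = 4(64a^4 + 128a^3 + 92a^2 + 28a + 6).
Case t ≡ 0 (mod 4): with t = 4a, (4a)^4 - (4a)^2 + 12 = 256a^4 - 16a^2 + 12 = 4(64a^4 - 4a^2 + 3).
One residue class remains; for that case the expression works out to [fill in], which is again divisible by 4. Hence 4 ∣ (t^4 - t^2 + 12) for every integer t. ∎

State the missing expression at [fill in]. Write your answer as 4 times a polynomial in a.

Only t ≡ 1 (mod 4) is unaccounted for. Put t = 4a+1:
(4a+1)^4 - (4a+1)^2 + 12 expands to 256a^4 + 256a^3 + 80a^2 + 8a + 12,
and factoring out 4 leaves 4(64a^4 + 64a^3 + 20a^2 + 2a + 3).

4(64a^4 + 64a^3 + 20a^2 + 2a + 3)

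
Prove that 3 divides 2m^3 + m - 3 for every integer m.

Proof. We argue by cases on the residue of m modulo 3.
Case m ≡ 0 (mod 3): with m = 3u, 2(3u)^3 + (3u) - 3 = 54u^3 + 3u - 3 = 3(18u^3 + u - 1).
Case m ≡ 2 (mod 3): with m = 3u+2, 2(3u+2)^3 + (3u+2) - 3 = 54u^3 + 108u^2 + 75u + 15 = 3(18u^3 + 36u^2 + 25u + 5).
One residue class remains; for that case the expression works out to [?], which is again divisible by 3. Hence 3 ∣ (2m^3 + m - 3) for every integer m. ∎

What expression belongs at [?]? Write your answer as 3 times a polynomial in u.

Only m ≡ 1 (mod 3) is unaccounted for. Put m = 3u+1:
2(3u+1)^3 + (3u+1) - 3 expands to 54u^3 + 54u^2 + 21u,
and factoring out 3 leaves 3(18u^3 + 18u^2 + 7u).

3(18u^3 + 18u^2 + 7u)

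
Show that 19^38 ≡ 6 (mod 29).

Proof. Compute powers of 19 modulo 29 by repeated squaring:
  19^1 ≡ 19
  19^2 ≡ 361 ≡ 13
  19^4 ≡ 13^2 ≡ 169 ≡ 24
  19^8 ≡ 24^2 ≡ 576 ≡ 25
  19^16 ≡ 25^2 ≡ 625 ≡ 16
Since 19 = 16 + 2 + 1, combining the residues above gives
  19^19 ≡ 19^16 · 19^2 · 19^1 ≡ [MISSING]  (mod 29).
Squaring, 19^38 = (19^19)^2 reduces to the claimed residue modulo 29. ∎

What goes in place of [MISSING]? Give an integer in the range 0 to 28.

8

19^16 · 19^2 · 19^1 ≡ 16 · 13 · 19 = 3952.
3952 mod 29 = 8, so 19^19 ≡ 8 (mod 29).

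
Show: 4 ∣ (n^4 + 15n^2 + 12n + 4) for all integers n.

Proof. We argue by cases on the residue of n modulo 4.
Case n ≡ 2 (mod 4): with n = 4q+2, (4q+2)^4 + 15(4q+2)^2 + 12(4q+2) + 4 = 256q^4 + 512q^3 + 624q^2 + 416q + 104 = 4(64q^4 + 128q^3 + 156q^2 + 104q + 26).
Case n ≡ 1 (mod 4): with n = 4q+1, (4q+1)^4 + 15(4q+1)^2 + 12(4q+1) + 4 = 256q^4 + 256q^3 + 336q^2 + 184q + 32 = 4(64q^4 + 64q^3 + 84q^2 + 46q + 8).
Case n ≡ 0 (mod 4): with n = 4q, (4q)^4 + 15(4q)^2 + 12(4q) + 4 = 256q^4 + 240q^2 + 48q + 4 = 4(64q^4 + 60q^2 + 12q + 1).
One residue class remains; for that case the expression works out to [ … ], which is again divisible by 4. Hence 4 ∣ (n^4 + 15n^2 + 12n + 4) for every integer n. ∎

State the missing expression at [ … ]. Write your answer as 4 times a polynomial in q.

4(64q^4 + 192q^3 + 276q^2 + 210q + 64)

The residues treated are {2, 1, 0}, so the missing case is n ≡ 3 (mod 4); write n = 4q+3.
Then (4q+3)^4 + 15(4q+3)^2 + 12(4q+3) + 4 = 256q^4 + 768q^3 + 1104q^2 + 840q + 256 = 4(64q^4 + 192q^3 + 276q^2 + 210q + 64).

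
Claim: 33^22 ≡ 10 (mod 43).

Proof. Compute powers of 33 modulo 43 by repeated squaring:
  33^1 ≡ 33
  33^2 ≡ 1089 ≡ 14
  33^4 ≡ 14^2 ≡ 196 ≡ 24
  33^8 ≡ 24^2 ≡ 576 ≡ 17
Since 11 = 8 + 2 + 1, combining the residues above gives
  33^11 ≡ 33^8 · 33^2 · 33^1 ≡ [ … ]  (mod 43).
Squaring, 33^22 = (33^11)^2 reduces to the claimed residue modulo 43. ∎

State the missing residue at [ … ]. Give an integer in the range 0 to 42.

28

Multiply the listed residues: 17 · 14 · 33 = 238 → 7854.
Reducing modulo 43: 7854 = 182·43 + 28, so 33^11 ≡ 28.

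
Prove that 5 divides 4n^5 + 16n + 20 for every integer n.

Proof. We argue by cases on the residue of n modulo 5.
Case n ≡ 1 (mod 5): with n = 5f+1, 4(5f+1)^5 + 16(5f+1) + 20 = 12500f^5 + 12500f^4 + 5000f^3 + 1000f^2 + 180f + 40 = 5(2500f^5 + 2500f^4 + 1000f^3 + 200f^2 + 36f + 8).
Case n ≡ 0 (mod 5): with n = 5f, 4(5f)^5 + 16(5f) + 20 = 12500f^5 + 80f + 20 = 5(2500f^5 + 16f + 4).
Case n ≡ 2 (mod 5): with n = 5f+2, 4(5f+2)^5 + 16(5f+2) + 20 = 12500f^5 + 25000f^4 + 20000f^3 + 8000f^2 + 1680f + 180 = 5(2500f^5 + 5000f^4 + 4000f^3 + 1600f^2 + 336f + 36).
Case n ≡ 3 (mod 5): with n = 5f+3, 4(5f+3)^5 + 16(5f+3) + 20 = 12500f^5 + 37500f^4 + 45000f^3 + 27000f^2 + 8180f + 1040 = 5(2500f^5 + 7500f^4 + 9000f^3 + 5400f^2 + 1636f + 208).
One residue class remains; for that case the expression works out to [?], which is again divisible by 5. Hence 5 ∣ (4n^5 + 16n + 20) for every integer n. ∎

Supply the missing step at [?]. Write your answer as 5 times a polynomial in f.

The residues treated are {1, 0, 2, 3}, so the missing case is n ≡ 4 (mod 5); write n = 5f+4.
Then 4(5f+4)^5 + 16(5f+4) + 20 = 12500f^5 + 50000f^4 + 80000f^3 + 64000f^2 + 25680f + 4180 = 5(2500f^5 + 10000f^4 + 16000f^3 + 12800f^2 + 5136f + 836).

5(2500f^5 + 10000f^4 + 16000f^3 + 12800f^2 + 5136f + 836)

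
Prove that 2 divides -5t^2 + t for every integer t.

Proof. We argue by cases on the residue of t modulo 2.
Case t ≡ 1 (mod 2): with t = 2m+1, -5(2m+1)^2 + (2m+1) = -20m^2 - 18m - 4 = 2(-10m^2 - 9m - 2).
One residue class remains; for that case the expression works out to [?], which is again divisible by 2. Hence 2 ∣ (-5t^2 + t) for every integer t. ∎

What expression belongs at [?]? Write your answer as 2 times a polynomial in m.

2(-10m^2 + m)

The residues treated are {1}, so the missing case is t ≡ 0 (mod 2); write t = 2m.
Then -5(2m)^2 + (2m) = -20m^2 + 2m = 2(-10m^2 + m).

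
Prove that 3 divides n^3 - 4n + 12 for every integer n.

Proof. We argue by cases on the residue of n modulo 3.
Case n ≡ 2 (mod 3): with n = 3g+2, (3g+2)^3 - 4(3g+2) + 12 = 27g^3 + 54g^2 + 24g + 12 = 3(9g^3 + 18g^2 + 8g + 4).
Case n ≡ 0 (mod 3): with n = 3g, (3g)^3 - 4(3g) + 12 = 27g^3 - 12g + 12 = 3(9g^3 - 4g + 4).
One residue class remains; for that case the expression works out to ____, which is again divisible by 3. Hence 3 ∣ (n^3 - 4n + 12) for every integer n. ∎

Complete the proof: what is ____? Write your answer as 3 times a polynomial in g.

3(9g^3 + 9g^2 - g + 3)

Only n ≡ 1 (mod 3) is unaccounted for. Put n = 3g+1:
(3g+1)^3 - 4(3g+1) + 12 expands to 27g^3 + 27g^2 - 3g + 9,
and factoring out 3 leaves 3(9g^3 + 9g^2 - g + 3).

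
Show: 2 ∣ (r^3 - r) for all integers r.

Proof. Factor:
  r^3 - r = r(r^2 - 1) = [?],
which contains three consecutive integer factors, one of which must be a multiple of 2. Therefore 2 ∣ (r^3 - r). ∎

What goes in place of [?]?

r(r^2 - 1) = r(r - 1)(r + 1) = (r - 1)r(r + 1).
These three factors are consecutive integers, so their product is divisible by 2.

(r - 1)r(r + 1)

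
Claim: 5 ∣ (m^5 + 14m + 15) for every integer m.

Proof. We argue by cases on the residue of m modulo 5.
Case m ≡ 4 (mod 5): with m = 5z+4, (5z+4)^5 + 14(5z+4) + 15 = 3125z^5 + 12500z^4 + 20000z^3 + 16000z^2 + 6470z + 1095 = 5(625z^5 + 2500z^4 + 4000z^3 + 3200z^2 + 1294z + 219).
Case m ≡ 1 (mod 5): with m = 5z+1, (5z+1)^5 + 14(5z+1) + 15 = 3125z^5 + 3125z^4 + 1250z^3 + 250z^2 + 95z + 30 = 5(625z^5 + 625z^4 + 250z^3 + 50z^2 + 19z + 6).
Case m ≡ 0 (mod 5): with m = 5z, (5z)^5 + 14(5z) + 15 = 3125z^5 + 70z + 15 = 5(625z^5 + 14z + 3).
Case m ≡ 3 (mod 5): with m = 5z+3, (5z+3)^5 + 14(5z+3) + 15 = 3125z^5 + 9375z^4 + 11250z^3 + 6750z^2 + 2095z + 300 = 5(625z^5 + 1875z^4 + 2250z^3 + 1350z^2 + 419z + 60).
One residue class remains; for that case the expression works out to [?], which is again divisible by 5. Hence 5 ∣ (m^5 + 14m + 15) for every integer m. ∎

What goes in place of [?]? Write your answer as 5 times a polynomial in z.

The residues treated are {4, 1, 0, 3}, so the missing case is m ≡ 2 (mod 5); write m = 5z+2.
Then (5z+2)^5 + 14(5z+2) + 15 = 3125z^5 + 6250z^4 + 5000z^3 + 2000z^2 + 470z + 75 = 5(625z^5 + 1250z^4 + 1000z^3 + 400z^2 + 94z + 15).

5(625z^5 + 1250z^4 + 1000z^3 + 400z^2 + 94z + 15)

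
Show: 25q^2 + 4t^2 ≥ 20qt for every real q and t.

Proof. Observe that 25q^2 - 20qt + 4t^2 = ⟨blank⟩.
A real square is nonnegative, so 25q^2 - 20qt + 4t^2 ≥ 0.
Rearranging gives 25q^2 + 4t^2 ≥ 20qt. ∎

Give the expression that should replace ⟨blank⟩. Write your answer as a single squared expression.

(5q - 2t)^2

The leading and trailing coefficients are 5^2 and 2^2, and 20 = 2·5·2, so the trinomial is (5q - 2t)^2.
Hence 25q^2 - 20qt + 4t^2 ≥ 0.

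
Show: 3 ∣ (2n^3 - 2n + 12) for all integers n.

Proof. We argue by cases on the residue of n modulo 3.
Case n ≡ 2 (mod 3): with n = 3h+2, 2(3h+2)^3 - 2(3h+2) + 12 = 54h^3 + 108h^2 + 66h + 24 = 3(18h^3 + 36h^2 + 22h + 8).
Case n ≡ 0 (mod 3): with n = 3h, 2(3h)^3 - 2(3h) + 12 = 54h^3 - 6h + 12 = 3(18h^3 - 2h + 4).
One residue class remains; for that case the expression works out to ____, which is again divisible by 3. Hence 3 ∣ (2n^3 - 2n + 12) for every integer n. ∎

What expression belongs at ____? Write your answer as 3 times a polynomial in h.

The residues treated are {2, 0}, so the missing case is n ≡ 1 (mod 3); write n = 3h+1.
Then 2(3h+1)^3 - 2(3h+1) + 12 = 54h^3 + 54h^2 + 12h + 12 = 3(18h^3 + 18h^2 + 4h + 4).

3(18h^3 + 18h^2 + 4h + 4)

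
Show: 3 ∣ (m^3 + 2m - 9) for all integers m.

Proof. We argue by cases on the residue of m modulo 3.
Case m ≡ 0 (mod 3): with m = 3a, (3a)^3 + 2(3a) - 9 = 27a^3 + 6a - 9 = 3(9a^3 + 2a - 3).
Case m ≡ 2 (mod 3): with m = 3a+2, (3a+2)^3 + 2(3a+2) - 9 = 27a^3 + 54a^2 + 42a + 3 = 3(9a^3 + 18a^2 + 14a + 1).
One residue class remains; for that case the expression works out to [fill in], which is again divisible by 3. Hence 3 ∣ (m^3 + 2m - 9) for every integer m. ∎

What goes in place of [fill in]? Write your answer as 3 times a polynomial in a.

The residues treated are {0, 2}, so the missing case is m ≡ 1 (mod 3); write m = 3a+1.
Then (3a+1)^3 + 2(3a+1) - 9 = 27a^3 + 27a^2 + 15a - 6 = 3(9a^3 + 9a^2 + 5a - 2).

3(9a^3 + 9a^2 + 5a - 2)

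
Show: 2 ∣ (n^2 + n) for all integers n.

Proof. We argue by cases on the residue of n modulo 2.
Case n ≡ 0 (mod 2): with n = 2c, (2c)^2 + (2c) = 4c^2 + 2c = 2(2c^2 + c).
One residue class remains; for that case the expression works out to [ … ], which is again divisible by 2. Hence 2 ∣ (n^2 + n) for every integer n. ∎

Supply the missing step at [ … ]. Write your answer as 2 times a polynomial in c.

2(2c^2 + 3c + 1)

Only n ≡ 1 (mod 2) is unaccounted for. Put n = 2c+1:
(2c+1)^2 + (2c+1) expands to 4c^2 + 6c + 2,
and factoring out 2 leaves 2(2c^2 + 3c + 1).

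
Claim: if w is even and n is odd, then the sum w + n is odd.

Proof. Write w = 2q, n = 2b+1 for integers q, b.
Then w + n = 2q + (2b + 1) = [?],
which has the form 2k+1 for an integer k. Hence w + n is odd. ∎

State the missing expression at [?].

Expanding: 2q + (2b + 1) = 2b + 2q + 1.
Every term except the constant is even, so this is 2(b + q) + 1,
and b + q ∈ ℤ gives the required form.

2(b + q) + 1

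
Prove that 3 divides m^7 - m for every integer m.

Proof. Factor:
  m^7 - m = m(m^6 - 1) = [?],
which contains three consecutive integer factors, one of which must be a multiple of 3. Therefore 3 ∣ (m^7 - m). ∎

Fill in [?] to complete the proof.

m^6 - 1 = (m^2 - 1)(m^4 + m^2 + 1), and m^2 - 1 = (m-1)(m+1).
So m(m^6 - 1) = (m - 1)m(m + 1)(m^4 + m^2 + 1).

(m - 1)m(m + 1)(m^4 + m^2 + 1)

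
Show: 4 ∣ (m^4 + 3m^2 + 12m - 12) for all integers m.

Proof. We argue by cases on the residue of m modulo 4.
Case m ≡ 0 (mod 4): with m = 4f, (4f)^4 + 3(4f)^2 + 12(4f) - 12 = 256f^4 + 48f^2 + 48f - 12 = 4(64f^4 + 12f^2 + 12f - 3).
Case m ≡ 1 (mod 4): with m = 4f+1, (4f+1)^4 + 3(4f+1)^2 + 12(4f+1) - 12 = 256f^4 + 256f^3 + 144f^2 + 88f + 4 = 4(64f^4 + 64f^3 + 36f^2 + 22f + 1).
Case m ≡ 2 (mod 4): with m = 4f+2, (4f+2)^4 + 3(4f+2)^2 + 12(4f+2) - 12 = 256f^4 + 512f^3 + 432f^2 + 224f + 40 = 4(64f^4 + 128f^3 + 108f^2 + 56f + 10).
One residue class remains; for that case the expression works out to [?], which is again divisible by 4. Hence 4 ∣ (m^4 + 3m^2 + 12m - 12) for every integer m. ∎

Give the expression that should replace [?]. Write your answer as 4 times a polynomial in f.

Only m ≡ 3 (mod 4) is unaccounted for. Put m = 4f+3:
(4f+3)^4 + 3(4f+3)^2 + 12(4f+3) - 12 expands to 256f^4 + 768f^3 + 912f^2 + 552f + 132,
and factoring out 4 leaves 4(64f^4 + 192f^3 + 228f^2 + 138f + 33).

4(64f^4 + 192f^3 + 228f^2 + 138f + 33)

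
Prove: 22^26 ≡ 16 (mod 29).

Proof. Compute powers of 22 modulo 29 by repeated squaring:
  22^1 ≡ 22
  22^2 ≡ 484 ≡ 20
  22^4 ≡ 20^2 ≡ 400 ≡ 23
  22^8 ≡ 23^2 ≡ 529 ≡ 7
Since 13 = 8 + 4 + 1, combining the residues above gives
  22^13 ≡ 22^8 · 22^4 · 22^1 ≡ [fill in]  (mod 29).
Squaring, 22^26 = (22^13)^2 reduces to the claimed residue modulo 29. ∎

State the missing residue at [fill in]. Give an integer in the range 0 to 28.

4

Multiply the listed residues: 7 · 23 · 22 = 161 → 3542.
Reducing modulo 29: 3542 = 122·29 + 4, so 22^13 ≡ 4.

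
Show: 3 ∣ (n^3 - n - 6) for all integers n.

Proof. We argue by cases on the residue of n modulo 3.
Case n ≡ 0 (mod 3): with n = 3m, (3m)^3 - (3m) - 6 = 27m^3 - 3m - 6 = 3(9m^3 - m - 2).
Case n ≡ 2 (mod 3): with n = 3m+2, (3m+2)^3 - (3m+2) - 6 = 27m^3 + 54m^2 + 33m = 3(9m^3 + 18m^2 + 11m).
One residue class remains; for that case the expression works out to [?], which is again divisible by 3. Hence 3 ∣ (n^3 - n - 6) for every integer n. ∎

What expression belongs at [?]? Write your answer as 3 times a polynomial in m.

3(9m^3 + 9m^2 + 2m - 2)

The residues treated are {0, 2}, so the missing case is n ≡ 1 (mod 3); write n = 3m+1.
Then (3m+1)^3 - (3m+1) - 6 = 27m^3 + 27m^2 + 6m - 6 = 3(9m^3 + 9m^2 + 2m - 2).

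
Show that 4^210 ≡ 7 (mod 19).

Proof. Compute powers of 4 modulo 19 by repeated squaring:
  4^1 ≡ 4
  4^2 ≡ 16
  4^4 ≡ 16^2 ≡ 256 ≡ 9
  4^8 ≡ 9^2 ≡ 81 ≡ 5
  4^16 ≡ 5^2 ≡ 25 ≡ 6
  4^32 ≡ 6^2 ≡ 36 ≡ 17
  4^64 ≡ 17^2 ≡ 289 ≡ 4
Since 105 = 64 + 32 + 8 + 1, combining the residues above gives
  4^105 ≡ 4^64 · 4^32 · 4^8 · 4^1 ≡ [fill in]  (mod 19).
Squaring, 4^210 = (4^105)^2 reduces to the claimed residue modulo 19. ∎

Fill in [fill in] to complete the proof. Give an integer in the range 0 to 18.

11

Multiply the listed residues: 4 · 17 · 5 · 4 = 68 → 340 → 1360.
Reducing modulo 19: 1360 = 71·19 + 11, so 4^105 ≡ 11.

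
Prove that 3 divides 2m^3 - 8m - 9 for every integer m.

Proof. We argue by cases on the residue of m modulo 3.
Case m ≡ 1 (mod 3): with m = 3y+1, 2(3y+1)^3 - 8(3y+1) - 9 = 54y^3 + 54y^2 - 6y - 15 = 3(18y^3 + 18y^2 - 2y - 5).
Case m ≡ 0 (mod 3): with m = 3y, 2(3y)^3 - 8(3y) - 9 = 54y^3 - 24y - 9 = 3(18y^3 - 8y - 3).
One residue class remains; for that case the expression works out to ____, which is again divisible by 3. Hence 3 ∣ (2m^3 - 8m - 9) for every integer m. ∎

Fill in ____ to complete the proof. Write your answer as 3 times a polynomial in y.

Only m ≡ 2 (mod 3) is unaccounted for. Put m = 3y+2:
2(3y+2)^3 - 8(3y+2) - 9 expands to 54y^3 + 108y^2 + 48y - 9,
and factoring out 3 leaves 3(18y^3 + 36y^2 + 16y - 3).

3(18y^3 + 36y^2 + 16y - 3)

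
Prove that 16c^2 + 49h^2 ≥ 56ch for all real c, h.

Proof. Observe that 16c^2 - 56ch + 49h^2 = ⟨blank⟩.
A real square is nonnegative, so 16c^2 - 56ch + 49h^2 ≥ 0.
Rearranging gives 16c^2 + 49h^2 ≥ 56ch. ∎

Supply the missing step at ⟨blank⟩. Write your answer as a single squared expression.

The leading and trailing coefficients are 4^2 and 7^2, and 56 = 2·4·7, so the trinomial is (4c - 7h)^2.
Hence 16c^2 - 56ch + 49h^2 ≥ 0.

(4c - 7h)^2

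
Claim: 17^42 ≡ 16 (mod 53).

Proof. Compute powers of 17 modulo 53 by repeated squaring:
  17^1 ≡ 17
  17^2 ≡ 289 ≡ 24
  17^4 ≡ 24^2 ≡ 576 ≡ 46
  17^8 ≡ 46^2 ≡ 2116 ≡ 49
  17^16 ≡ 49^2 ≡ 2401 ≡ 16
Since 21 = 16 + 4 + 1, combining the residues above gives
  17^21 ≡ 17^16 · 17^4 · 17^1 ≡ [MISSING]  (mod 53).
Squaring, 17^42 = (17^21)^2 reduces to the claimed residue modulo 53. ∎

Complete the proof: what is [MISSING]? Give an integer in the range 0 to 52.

4

17^16 · 17^4 · 17^1 ≡ 16 · 46 · 17 = 12512.
12512 mod 53 = 4, so 17^21 ≡ 4 (mod 53).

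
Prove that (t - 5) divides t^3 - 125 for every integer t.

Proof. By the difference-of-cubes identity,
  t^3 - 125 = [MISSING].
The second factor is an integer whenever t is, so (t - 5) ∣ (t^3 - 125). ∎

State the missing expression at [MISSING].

(t - 5)(t^2 + 5t + 25)

a^3 - b^3 = (a - b)(a^2 + ab + b^2). With a = t, b = 5:
t^3 - 125 = (t - 5)(t^2 + 5t + 25).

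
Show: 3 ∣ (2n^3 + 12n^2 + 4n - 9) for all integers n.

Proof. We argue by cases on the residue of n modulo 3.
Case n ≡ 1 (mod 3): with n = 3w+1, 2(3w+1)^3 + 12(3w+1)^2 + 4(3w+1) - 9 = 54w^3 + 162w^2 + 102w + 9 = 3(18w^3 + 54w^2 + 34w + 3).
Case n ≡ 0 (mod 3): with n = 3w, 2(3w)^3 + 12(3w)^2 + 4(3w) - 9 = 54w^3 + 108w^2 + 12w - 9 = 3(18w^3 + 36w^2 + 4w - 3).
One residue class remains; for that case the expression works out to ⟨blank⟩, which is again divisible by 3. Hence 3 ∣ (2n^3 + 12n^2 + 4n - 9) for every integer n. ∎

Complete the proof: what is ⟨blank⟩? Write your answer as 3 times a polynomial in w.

3(18w^3 + 72w^2 + 76w + 21)

The residues treated are {1, 0}, so the missing case is n ≡ 2 (mod 3); write n = 3w+2.
Then 2(3w+2)^3 + 12(3w+2)^2 + 4(3w+2) - 9 = 54w^3 + 216w^2 + 228w + 63 = 3(18w^3 + 72w^2 + 76w + 21).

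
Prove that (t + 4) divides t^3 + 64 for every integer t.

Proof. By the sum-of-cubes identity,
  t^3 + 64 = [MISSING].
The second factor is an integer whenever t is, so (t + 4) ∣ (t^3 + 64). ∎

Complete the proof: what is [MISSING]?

Polynomial division of t^3 + 64 by t + 4 leaves remainder 0 and quotient t^2 - 4t + 16.
Hence t^3 + 64 = (t + 4)(t^2 - 4t + 16).

(t + 4)(t^2 - 4t + 16)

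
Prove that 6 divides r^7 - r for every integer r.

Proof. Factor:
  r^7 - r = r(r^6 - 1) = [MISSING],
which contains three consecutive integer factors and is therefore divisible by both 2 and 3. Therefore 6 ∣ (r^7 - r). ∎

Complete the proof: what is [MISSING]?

(r - 1)r(r + 1)(r^4 + r^2 + 1)

r^6 - 1 = (r^2 - 1)(r^4 + r^2 + 1), and r^2 - 1 = (r-1)(r+1).
So r(r^6 - 1) = (r - 1)r(r + 1)(r^4 + r^2 + 1).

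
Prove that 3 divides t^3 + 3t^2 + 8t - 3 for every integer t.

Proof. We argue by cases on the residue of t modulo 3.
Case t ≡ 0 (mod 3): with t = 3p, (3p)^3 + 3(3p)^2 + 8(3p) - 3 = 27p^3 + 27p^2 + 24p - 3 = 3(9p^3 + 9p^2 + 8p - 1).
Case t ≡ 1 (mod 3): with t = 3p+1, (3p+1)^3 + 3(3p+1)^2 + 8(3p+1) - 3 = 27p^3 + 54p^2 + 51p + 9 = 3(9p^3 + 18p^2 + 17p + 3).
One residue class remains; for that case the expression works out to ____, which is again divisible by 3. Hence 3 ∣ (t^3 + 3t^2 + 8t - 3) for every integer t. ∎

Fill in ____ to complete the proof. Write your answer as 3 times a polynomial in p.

3(9p^3 + 27p^2 + 32p + 11)

Only t ≡ 2 (mod 3) is unaccounted for. Put t = 3p+2:
(3p+2)^3 + 3(3p+2)^2 + 8(3p+2) - 3 expands to 27p^3 + 81p^2 + 96p + 33,
and factoring out 3 leaves 3(9p^3 + 27p^2 + 32p + 11).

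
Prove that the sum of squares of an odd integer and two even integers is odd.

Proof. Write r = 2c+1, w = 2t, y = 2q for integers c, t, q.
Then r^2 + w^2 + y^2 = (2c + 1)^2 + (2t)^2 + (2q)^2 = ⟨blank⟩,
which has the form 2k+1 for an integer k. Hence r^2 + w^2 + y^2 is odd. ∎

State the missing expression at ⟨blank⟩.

Expanding: (2c + 1)^2 + (2t)^2 + (2q)^2 = 4c^2 + 4c + 4q^2 + 4t^2 + 1.
Every term except the constant is even, so this is 2(2c^2 + 2c + 2q^2 + 2t^2) + 1,
and 2c^2 + 2c + 2q^2 + 2t^2 ∈ ℤ gives the required form.

2(2c^2 + 2c + 2q^2 + 2t^2) + 1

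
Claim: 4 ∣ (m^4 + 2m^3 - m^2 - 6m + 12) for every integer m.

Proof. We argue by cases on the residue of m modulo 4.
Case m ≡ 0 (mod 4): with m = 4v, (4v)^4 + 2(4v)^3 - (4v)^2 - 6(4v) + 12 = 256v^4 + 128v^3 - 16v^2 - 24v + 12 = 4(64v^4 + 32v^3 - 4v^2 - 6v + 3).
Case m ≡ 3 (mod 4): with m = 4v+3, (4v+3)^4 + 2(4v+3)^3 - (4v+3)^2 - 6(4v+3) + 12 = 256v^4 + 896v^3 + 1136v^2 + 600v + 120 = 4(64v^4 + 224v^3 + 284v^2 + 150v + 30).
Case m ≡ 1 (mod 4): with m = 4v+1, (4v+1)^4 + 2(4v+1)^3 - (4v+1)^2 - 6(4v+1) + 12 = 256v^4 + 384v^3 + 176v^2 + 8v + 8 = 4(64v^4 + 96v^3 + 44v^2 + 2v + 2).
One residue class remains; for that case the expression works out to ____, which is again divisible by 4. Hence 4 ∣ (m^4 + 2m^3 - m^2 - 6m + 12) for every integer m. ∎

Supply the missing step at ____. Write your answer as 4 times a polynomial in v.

4(64v^4 + 160v^3 + 140v^2 + 46v + 7)

Only m ≡ 2 (mod 4) is unaccounted for. Put m = 4v+2:
(4v+2)^4 + 2(4v+2)^3 - (4v+2)^2 - 6(4v+2) + 12 expands to 256v^4 + 640v^3 + 560v^2 + 184v + 28,
and factoring out 4 leaves 4(64v^4 + 160v^3 + 140v^2 + 46v + 7).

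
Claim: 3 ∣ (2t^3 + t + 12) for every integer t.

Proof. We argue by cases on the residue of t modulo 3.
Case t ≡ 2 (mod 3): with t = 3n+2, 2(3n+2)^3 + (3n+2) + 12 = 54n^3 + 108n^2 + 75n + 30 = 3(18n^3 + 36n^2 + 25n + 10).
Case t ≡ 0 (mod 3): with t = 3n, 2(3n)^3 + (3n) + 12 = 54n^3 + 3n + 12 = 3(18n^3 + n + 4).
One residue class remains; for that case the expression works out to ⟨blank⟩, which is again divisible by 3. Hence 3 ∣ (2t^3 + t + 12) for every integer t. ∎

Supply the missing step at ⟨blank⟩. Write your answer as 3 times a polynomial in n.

The residues treated are {2, 0}, so the missing case is t ≡ 1 (mod 3); write t = 3n+1.
Then 2(3n+1)^3 + (3n+1) + 12 = 54n^3 + 54n^2 + 21n + 15 = 3(18n^3 + 18n^2 + 7n + 5).

3(18n^3 + 18n^2 + 7n + 5)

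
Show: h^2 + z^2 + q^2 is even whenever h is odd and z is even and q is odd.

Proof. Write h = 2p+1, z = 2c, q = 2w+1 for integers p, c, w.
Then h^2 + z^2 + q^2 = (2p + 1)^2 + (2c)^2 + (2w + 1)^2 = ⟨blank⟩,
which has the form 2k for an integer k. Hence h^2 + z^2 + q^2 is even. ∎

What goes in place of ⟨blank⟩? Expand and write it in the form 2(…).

Expanding: (2p + 1)^2 + (2c)^2 + (2w + 1)^2 = 4c^2 + 4p^2 + 4p + 4w^2 + 4w + 2.
Every term is even; pulling out the factor of 2 gives 2(2c^2 + 2p^2 + 2p + 2w^2 + 2w + 1).

2(2c^2 + 2p^2 + 2p + 2w^2 + 2w + 1)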